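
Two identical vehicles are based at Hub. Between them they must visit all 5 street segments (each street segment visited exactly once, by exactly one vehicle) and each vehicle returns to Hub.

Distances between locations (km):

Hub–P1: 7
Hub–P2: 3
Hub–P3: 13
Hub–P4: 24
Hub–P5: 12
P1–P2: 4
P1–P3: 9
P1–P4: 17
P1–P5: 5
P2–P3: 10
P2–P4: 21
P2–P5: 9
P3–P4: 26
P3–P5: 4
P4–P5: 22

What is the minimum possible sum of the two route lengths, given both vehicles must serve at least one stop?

There are 2^4 − 1 = 15 ways to divide the 5 stops into two non-empty groups. For each, the best each vehicle can do is its own shortest tour through its group:
  {P1} + {P2, P3, P4, P5}: 14 + 63 = 77
  {P2} + {P1, P3, P4, P5}: 6 + 63 = 69
  {P1, P2} + {P3, P4, P5}: 14 + 63 = 77
  {P3} + {P1, P2, P4, P5}: 26 + 58 = 84
  {P1, P3} + {P2, P4, P5}: 29 + 58 = 87
  {P2, P3} + {P1, P4, P5}: 26 + 58 = 84
  … (15 splits in total)
Best: vehicle 1 Hub → P2 → Hub = 6; vehicle 2 Hub → P1 → P4 → P5 → P3 → Hub = 63; combined 69.

Minimum combined distance: 69 km.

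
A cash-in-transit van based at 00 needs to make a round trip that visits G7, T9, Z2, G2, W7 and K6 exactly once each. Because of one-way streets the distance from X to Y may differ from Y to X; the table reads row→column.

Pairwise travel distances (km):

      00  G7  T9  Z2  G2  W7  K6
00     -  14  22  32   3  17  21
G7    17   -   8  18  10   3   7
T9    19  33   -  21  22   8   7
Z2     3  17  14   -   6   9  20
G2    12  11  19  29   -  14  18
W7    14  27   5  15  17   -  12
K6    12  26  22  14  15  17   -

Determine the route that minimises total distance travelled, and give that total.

Minimum total distance: 46 km.

00-G7-T9-Z2-G2-W7-K6-00: 14+8+21+6+14+12+12 = 87
00-G7-T9-Z2-G2-K6-W7-00: 14+8+21+6+18+17+14 = 98
00-G7-T9-Z2-W7-G2-K6-00: 14+8+21+9+17+18+12 = 99
00-G7-T9-Z2-W7-K6-G2-00: 14+8+21+9+12+15+12 = 91
00-G7-T9-Z2-K6-G2-W7-00: 14+8+21+20+15+14+14 = 106
00-G7-T9-Z2-K6-W7-G2-00: 14+8+21+20+17+17+12 = 109
00-G7-T9-G2-Z2-W7-K6-00: 14+8+22+29+9+12+12 = 106
00-G7-T9-G2-Z2-K6-W7-00: 14+8+22+29+20+17+14 = 124
… (712 more)
00-G2-G7-W7-T9-K6-Z2-00: 3+11+3+5+7+14+3 = 46  ← best
The minimum is 46.
One optimal route: 00 → G2 → G7 → W7 → T9 → K6 → Z2 → 00.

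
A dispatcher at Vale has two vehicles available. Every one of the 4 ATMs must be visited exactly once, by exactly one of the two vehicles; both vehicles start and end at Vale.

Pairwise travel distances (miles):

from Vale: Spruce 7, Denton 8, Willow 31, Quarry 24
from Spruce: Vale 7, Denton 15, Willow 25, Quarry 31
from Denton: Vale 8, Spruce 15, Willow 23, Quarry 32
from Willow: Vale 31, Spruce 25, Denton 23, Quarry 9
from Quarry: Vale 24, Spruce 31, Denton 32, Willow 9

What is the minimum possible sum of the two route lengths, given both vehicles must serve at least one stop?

78 miles — the smallest possible combined total.

Try each way of splitting the stops between the two vehicles (each non-empty) and, for each split, find the best tour for each vehicle:
  {Spruce} + {Denton, Willow, Quarry}: 14 + 64 = 78
  {Denton} + {Spruce, Willow, Quarry}: 16 + 65 = 81
  {Spruce, Denton} + {Willow, Quarry}: 30 + 64 = 94
  {Willow} + {Spruce, Denton, Quarry}: 62 + 78 = 140
  {Spruce, Willow} + {Denton, Quarry}: 63 + 64 = 127
  {Denton, Willow} + {Spruce, Quarry}: 62 + 62 = 124
  … (7 splits in total)
Best: vehicle 1 Vale → Spruce → Vale = 14; vehicle 2 Vale → Denton → Willow → Quarry → Vale = 64; combined 78.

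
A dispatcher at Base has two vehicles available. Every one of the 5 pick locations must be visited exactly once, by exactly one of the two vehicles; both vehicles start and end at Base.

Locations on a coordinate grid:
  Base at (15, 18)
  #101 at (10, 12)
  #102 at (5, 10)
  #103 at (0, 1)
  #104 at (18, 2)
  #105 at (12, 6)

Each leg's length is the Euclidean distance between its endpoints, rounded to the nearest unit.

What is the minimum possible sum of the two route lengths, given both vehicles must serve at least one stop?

There are 2^4 − 1 = 15 ways to divide the 5 stops into two non-empty groups. For each, the best each vehicle can do is its own shortest tour through its group:
  {#101} + {#102, #103, #104, #105}: 16 + 59 = 75
  {#102} + {#101, #103, #104, #105}: 26 + 59 = 85
  {#101, #102} + {#103, #104, #105}: 26 + 59 = 85
  {#103} + {#101, #102, #104, #105}: 46 + 44 = 90
  {#101, #103} + {#102, #104, #105}: 46 + 44 = 90
  {#102, #103} + {#101, #104, #105}: 46 + 37 = 83
  … (15 splits in total)
Best: vehicle 1 Base → #101 → Base = 16; vehicle 2 Base → #102 → #103 → #105 → #104 → Base = 59; combined 75.

75 — the smallest possible combined total.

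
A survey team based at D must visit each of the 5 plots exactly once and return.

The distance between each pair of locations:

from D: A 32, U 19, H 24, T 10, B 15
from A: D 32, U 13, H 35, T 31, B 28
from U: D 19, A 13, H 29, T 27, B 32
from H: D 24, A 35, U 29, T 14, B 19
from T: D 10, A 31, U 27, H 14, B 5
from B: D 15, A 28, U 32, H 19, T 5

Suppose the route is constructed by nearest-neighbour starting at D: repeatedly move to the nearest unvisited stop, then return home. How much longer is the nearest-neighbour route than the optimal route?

D: T=10, B=15, U=19, H=24, A=32 ⇒ T
T: B=5, H=14, U=27, A=31 ⇒ B
B: H=19, A=28, U=32 ⇒ H
H: U=29, A=35 ⇒ U
U: A=13 ⇒ A
NN route D → T → B → H → U → A → D costs 108.
Optimal: D → U → A → H → T → B → D costs 101 (by enumerating all 60 distinct tours).
Excess = 108 − 101 = 7.

Excess over optimum: 7.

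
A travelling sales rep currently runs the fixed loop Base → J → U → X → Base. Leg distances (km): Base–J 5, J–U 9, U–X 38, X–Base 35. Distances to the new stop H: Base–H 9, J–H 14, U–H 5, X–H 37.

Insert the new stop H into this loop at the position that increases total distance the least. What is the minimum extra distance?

Adding 4 km by placing H on the U–X leg.

Insertion cost between consecutive stops i–j is d(i,H) + d(H,j) − d(i,j):
  between Base and J: 9 + 14 − 5 = 18
  between J and U: 14 + 5 − 9 = 10
  between U and X: 5 + 37 − 38 = 4
  between X and Base: 37 + 9 − 35 = 11
Cheapest insertion is between U and X, adding 4.
New total = 87 + 4 = 91.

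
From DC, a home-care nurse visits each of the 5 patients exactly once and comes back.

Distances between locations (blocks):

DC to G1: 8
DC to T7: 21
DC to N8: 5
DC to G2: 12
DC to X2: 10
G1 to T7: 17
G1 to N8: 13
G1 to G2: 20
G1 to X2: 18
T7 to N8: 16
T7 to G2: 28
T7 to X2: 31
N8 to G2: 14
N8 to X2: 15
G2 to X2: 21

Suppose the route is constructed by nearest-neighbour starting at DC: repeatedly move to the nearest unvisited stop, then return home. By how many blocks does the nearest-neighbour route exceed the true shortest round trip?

8 blocks longer than the optimal tour.

DC: N8=5, G1=8, X2=10, G2=12, T7=21 ⇒ N8
N8: G1=13, G2=14, X2=15, T7=16 ⇒ G1
G1: T7=17, X2=18, G2=20 ⇒ T7
T7: G2=28, X2=31 ⇒ G2
G2: X2=21 ⇒ X2
NN route DC → N8 → G1 → T7 → G2 → X2 → DC costs 94.
Optimal: DC → G1 → T7 → N8 → G2 → X2 → DC costs 86 (by enumerating all 60 distinct tours).
Excess = 94 − 86 = 8.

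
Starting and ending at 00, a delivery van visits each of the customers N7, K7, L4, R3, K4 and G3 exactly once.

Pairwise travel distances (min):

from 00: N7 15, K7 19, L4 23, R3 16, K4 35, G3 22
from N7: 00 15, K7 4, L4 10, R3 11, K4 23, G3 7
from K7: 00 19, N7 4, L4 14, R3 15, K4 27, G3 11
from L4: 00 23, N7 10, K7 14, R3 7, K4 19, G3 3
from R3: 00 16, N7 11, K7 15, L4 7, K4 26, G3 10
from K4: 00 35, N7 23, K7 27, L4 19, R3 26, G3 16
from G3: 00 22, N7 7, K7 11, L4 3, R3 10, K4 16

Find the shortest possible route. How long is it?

00→N7→K7→L4→R3→K4→G3→00: 15+4+14+7+26+16+22 = 104
00→N7→K7→L4→R3→G3→K4→00: 15+4+14+7+10+16+35 = 101
00→N7→K7→L4→K4→R3→G3→00: 15+4+14+19+26+10+22 = 110
00→N7→K7→L4→K4→G3→R3→00: 15+4+14+19+16+10+16 = 94
00→N7→K7→L4→G3→R3→K4→00: 15+4+14+3+10+26+35 = 107
00→N7→K7→L4→G3→K4→R3→00: 15+4+14+3+16+26+16 = 94
00→N7→K7→R3→L4→K4→G3→00: 15+4+15+7+19+16+22 = 98
00→N7→K7→R3→L4→G3→K4→00: 15+4+15+7+3+16+35 = 95
… (352 more)
00→N7→K7→K4→G3→L4→R3→00: 15+4+27+16+3+7+16 = 88  ← best
The minimum is 88.
One optimal route: 00 → N7 → K7 → K4 → G3 → L4 → R3 → 00 (or its reverse).

Shortest round trip = 88 min.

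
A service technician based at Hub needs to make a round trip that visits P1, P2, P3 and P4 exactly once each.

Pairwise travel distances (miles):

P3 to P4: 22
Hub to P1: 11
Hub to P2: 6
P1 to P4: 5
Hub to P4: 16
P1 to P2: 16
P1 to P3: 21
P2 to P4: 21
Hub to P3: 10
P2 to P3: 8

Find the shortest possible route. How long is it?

Shortest round trip = 52 miles.

There are 12 distinct closed tours to check (reversals are equivalent).
Hub→P1→P2→P3→P4→Hub: 11+16+8+22+16 = 73
Hub→P1→P2→P4→P3→Hub: 11+16+21+22+10 = 80
Hub→P1→P3→P2→P4→Hub: 11+21+8+21+16 = 77
Hub→P1→P3→P4→P2→Hub: 11+21+22+21+6 = 81
Hub→P1→P4→P2→P3→Hub: 11+5+21+8+10 = 55
Hub→P1→P4→P3→P2→Hub: 11+5+22+8+6 = 52
Hub→P2→P1→P3→P4→Hub: 6+16+21+22+16 = 81
Hub→P2→P1→P4→P3→Hub: 6+16+5+22+10 = 59
Hub→P2→P3→P1→P4→Hub: 6+8+21+5+16 = 56
Hub→P2→P4→P1→P3→Hub: 6+21+5+21+10 = 63
Hub→P3→P1→P2→P4→Hub: 10+21+16+21+16 = 84
Hub→P3→P2→P1→P4→Hub: 10+8+16+5+16 = 55
The minimum is 52.
One optimal route: Hub → P1 → P4 → P3 → P2 → Hub (or its reverse).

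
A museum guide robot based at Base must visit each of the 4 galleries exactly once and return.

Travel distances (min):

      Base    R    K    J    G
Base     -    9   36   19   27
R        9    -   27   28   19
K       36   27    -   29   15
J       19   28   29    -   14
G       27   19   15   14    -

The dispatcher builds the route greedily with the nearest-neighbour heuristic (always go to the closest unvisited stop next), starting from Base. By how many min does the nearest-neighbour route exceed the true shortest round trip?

Excess over optimum: 23 min.

From Base: R=9, J=19, G=27, K=36 → choose R (9).
From R: G=19, K=27, J=28 → choose G (19).
From G: J=14, K=15 → choose J (14).
From J: K=29 → choose K (29).
NN route Base → R → G → J → K → Base costs 107.
Optimal: Base → R → K → G → J → Base costs 84 (by enumerating all 12 distinct tours).
Excess = 107 − 84 = 23.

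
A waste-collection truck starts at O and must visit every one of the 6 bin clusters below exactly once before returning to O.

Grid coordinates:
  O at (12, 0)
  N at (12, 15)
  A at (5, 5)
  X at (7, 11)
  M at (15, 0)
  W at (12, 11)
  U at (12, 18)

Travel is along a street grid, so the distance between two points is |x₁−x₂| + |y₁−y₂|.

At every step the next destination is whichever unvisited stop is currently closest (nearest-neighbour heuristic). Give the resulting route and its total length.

At O the remaining stops are M 3, W 11, A 12, N 15, X 16, U 18; go to M.
At M the remaining stops are W 14, A 15, N 18, X 19, U 21; go to W.
At W the remaining stops are N 4, X 5, U 7, A 13; go to N.
At N the remaining stops are U 3, X 9, A 17; go to U.
At U the remaining stops are X 12, A 20; go to X.
At X the remaining stops are A 8; go to A.
Return A→O: 12.
Total = 3 + 14 + 4 + 3 + 12 + 8 + 12 = 56.

Total distance 56 via the nearest-neighbour route O → M → W → N → U → X → A → O.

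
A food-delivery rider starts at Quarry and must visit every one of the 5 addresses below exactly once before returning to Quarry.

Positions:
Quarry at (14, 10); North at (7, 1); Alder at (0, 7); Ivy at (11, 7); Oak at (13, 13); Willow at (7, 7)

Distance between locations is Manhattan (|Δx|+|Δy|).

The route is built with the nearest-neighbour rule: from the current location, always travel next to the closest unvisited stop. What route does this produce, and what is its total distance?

At Quarry the remaining stops are Oak 4, Ivy 6, Willow 10, North 16, Alder 17; go to Oak.
At Oak the remaining stops are Ivy 8, Willow 12, North 18, Alder 19; go to Ivy.
At Ivy the remaining stops are Willow 4, North 10, Alder 11; go to Willow.
At Willow the remaining stops are North 6, Alder 7; go to North.
At North the remaining stops are Alder 13; go to Alder.
Return Alder→Quarry: 17.
Total = 4 + 8 + 4 + 6 + 13 + 17 = 52.

52 along Quarry → Oak → Ivy → Willow → North → Alder → Quarry.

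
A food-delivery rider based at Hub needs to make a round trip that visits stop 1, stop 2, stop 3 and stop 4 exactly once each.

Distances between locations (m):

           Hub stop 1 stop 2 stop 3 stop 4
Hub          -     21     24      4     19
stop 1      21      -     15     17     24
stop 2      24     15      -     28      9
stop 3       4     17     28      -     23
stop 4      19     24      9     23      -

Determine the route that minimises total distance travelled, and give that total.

Minimum total distance: 64 m.

There are 12 distinct closed tours to check (reversals are equivalent).
Hub - stop 1 - stop 2 - stop 3 - stop 4 - Hub: 21+15+28+23+19 = 106
Hub - stop 1 - stop 2 - stop 4 - stop 3 - Hub: 21+15+9+23+4 = 72
Hub - stop 1 - stop 3 - stop 2 - stop 4 - Hub: 21+17+28+9+19 = 94
Hub - stop 1 - stop 3 - stop 4 - stop 2 - Hub: 21+17+23+9+24 = 94
Hub - stop 1 - stop 4 - stop 2 - stop 3 - Hub: 21+24+9+28+4 = 86
Hub - stop 1 - stop 4 - stop 3 - stop 2 - Hub: 21+24+23+28+24 = 120
Hub - stop 2 - stop 1 - stop 3 - stop 4 - Hub: 24+15+17+23+19 = 98
Hub - stop 2 - stop 1 - stop 4 - stop 3 - Hub: 24+15+24+23+4 = 90
Hub - stop 2 - stop 3 - stop 1 - stop 4 - Hub: 24+28+17+24+19 = 112
Hub - stop 2 - stop 4 - stop 1 - stop 3 - Hub: 24+9+24+17+4 = 78
Hub - stop 3 - stop 1 - stop 2 - stop 4 - Hub: 4+17+15+9+19 = 64
Hub - stop 3 - stop 2 - stop 1 - stop 4 - Hub: 4+28+15+24+19 = 90
The minimum is 64.
One optimal route: Hub → stop 3 → stop 1 → stop 2 → stop 4 → Hub (or its reverse).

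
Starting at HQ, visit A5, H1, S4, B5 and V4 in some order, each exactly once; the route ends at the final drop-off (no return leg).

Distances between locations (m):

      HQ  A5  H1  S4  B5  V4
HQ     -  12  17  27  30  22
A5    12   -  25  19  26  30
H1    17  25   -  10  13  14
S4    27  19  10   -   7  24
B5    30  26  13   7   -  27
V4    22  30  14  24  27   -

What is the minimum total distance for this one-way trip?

There are 5! = 120 possible orderings.
HQ - A5 - H1 - S4 - B5 - V4: 12+25+10+7+27 = 81
HQ - A5 - H1 - S4 - V4 - B5: 12+25+10+24+27 = 98
HQ - A5 - H1 - B5 - S4 - V4: 12+25+13+7+24 = 81
HQ - A5 - H1 - B5 - V4 - S4: 12+25+13+27+24 = 101
HQ - A5 - H1 - V4 - S4 - B5: 12+25+14+24+7 = 82
HQ - A5 - H1 - V4 - B5 - S4: 12+25+14+27+7 = 85
HQ - A5 - S4 - H1 - B5 - V4: 12+19+10+13+27 = 81
HQ - A5 - S4 - H1 - V4 - B5: 12+19+10+14+27 = 82
HQ - A5 - S4 - B5 - H1 - V4: 12+19+7+13+14 = 65
HQ - A5 - S4 - B5 - V4 - H1: 12+19+7+27+14 = 79
HQ - A5 - S4 - V4 - H1 - B5: 12+19+24+14+13 = 82
HQ - A5 - S4 - V4 - B5 - H1: 12+19+24+27+13 = 95
HQ - A5 - B5 - H1 - S4 - V4: 12+26+13+10+24 = 85
HQ - A5 - B5 - H1 - V4 - S4: 12+26+13+14+24 = 89
… (106 more)
The minimum is 65.
One shortest path: HQ → A5 → S4 → B5 → H1 → V4.

Shortest open route: 65 m.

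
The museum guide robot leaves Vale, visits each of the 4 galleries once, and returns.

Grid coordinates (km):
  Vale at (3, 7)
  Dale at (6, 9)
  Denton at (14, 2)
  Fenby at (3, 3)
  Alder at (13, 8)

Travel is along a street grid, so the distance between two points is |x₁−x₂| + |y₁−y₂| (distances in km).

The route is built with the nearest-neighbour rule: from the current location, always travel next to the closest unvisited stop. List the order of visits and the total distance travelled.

Total distance 44 km via the nearest-neighbour route Vale → Fenby → Dale → Alder → Denton → Vale.

Vale → [Fenby:4 / Dale:5 / Alder:11 / Denton:16] → Fenby (4)
Fenby → [Dale:9 / Denton:12 / Alder:15] → Dale (9)
Dale → [Alder:8 / Denton:15] → Alder (8)
Alder → [Denton:7] → Denton (7)
Return Denton→Vale: 16.
Total = 4 + 9 + 8 + 7 + 16 = 44.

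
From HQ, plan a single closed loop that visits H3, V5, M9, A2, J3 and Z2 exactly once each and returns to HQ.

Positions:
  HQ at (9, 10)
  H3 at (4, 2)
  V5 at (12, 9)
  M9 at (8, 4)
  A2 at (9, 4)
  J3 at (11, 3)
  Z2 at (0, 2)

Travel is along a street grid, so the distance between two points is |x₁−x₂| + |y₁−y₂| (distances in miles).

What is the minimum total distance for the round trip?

Minimum total distance: 40 miles.

There are 360 distinct closed tours to check (reversals are equivalent).
HQ→H3→V5→M9→A2→J3→Z2→HQ: 13+15+9+1+3+12+17 = 70
HQ→H3→V5→M9→A2→Z2→J3→HQ: 13+15+9+1+11+12+9 = 70
HQ→H3→V5→M9→J3→A2→Z2→HQ: 13+15+9+4+3+11+17 = 72
HQ→H3→V5→M9→J3→Z2→A2→HQ: 13+15+9+4+12+11+6 = 70
HQ→H3→V5→M9→Z2→A2→J3→HQ: 13+15+9+10+11+3+9 = 70
HQ→H3→V5→M9→Z2→J3→A2→HQ: 13+15+9+10+12+3+6 = 68
HQ→H3→V5→A2→M9→J3→Z2→HQ: 13+15+8+1+4+12+17 = 70
HQ→H3→V5→A2→M9→Z2→J3→HQ: 13+15+8+1+10+12+9 = 68
… (352 more)
HQ→V5→J3→H3→Z2→M9→A2→HQ: 4+7+8+4+10+1+6 = 40  ← best
The minimum is 40.
One optimal route: HQ → V5 → J3 → H3 → Z2 → M9 → A2 → HQ (or its reverse).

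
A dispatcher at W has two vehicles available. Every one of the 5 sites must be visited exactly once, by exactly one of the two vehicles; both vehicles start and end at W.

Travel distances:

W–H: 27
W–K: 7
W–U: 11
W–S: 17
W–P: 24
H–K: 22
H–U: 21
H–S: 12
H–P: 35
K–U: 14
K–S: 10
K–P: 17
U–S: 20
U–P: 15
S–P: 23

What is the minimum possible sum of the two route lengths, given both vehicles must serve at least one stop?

Minimum combined distance: 102.

Try each way of splitting the stops between the two vehicles (each non-empty) and, for each split, find the best tour for each vehicle:
  {H} + {K, U, S, P}: 54 + 66 = 120
  {K} + {H, U, S, P}: 14 + 88 = 102
  {H, K} + {U, S, P}: 56 + 66 = 122
  {U} + {H, K, S, P}: 22 + 86 = 108
  {H, U} + {K, S, P}: 59 + 64 = 123
  {K, U} + {H, S, P}: 32 + 86 = 118
  … (15 splits in total)
Best: vehicle 1 W → K → W = 14; vehicle 2 W → H → S → P → U → W = 88; combined 102.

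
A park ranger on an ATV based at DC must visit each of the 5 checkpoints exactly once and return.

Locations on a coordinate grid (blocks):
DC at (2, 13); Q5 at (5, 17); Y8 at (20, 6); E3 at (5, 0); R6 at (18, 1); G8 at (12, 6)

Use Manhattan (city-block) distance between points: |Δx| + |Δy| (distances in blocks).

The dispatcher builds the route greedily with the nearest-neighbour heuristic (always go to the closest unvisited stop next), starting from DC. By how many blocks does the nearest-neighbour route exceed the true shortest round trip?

DC: Q5=7, E3=16, G8=17, Y8=25, R6=28 ⇒ Q5
Q5: E3=17, G8=18, Y8=26, R6=29 ⇒ E3
E3: G8=13, R6=14, Y8=21 ⇒ G8
G8: Y8=8, R6=11 ⇒ Y8
Y8: R6=7 ⇒ R6
NN route DC → Q5 → E3 → G8 → Y8 → R6 → DC costs 80.
Optimal: DC → Q5 → E3 → R6 → Y8 → G8 → DC costs 70 (by enumerating all 60 distinct tours).
Excess = 80 − 70 = 10.

Excess over optimum: 10 blocks.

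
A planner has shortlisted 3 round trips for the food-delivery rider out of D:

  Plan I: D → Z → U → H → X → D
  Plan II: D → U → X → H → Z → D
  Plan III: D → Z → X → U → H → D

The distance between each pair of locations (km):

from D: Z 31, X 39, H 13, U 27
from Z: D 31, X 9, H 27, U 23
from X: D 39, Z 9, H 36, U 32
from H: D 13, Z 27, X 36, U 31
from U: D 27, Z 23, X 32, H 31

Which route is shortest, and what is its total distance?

Plan I: 31 + 23 + 31 + 36 + 39 = 160
Plan II: 27 + 32 + 36 + 27 + 31 = 153
Plan III: 31 + 9 + 32 + 31 + 13 = 116

116 km — Plan III is the shortest.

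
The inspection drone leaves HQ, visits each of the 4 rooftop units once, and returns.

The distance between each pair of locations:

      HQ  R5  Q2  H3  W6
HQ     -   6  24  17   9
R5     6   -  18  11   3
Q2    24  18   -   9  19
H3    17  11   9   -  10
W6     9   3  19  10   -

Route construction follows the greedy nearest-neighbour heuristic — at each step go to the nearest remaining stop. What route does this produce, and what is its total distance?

From HQ: distances to unvisited — R5=6, W6=9, H3=17, Q2=24. Nearest is R5 (6).
From R5: distances to unvisited — W6=3, H3=11, Q2=18. Nearest is W6 (3).
From W6: distances to unvisited — H3=10, Q2=19. Nearest is H3 (10).
From H3: distances to unvisited — Q2=9. Nearest is Q2 (9).
Return Q2→HQ: 24.
Total = 6 + 3 + 10 + 9 + 24 = 52.

Nearest-neighbour total = 52; route HQ → R5 → W6 → H3 → Q2 → HQ.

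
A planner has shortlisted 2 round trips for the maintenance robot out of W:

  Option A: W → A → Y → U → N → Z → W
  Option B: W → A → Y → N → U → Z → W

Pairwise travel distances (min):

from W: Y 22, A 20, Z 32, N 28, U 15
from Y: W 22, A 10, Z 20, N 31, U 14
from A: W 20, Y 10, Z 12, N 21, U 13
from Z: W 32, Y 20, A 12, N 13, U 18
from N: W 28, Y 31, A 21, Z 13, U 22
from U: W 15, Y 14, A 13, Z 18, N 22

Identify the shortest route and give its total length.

Shortest is Option A, total 111 min.

Option A: 20 + 10 + 14 + 22 + 13 + 32 = 111
Option B: 20 + 10 + 31 + 22 + 18 + 32 = 133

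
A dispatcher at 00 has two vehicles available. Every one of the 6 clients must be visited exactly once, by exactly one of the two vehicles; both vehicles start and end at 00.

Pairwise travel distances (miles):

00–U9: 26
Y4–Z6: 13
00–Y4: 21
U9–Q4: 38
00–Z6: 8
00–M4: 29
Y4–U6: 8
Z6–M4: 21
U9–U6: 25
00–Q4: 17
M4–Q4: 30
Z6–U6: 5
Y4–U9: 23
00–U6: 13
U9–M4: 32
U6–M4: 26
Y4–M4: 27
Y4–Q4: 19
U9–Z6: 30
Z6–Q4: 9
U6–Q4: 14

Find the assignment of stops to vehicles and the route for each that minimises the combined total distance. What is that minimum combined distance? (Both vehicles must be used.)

Minimum combined distance: 139 miles.

Try each way of splitting the stops between the two vehicles (each non-empty) and, for each split, find the best tour for each vehicle:
  {Y4} + {U9, Z6, U6, M4, Q4}: 42 + 115 = 157
  {U9} + {Y4, Z6, U6, M4, Q4}: 52 + 95 = 147
  {Y4, U9} + {Z6, U6, M4, Q4}: 70 + 86 = 156
  {Z6} + {Y4, U9, U6, M4, Q4}: 16 + 123 = 139
  {Y4, Z6} + {U9, U6, M4, Q4}: 42 + 115 = 157
  {U9, Z6} + {Y4, U6, M4, Q4}: 64 + 95 = 159
  … (31 splits in total)
Best: vehicle 1 00 → Z6 → 00 = 16; vehicle 2 00 → U6 → Y4 → U9 → M4 → Q4 → 00 = 123; combined 139.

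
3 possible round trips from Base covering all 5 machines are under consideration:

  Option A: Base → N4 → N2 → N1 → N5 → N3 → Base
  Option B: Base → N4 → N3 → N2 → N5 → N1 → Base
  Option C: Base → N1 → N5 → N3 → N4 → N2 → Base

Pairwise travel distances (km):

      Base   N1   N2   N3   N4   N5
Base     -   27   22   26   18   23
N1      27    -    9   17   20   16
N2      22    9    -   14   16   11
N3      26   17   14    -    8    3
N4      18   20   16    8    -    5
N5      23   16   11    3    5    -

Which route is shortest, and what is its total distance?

Option A: 18 + 16 + 9 + 16 + 3 + 26 = 88
Option B: 18 + 8 + 14 + 11 + 16 + 27 = 94
Option C: 27 + 16 + 3 + 8 + 16 + 22 = 92

88 km — Option A is the shortest.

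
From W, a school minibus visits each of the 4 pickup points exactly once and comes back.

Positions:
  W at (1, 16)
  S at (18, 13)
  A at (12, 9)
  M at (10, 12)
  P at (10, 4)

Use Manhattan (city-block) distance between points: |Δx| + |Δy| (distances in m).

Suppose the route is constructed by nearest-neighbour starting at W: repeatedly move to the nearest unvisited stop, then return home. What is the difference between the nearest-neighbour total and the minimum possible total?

From W: M=13, A=18, S=20, P=21 → choose M (13).
From M: A=5, P=8, S=9 → choose A (5).
From A: P=7, S=10 → choose P (7).
From P: S=17 → choose S (17).
NN route W → M → A → P → S → W costs 62.
Optimal: W → S → A → P → M → W costs 58 (by enumerating all 12 distinct tours).
Excess = 62 − 58 = 4.

The nearest-neighbour route is 4 m longer than optimal.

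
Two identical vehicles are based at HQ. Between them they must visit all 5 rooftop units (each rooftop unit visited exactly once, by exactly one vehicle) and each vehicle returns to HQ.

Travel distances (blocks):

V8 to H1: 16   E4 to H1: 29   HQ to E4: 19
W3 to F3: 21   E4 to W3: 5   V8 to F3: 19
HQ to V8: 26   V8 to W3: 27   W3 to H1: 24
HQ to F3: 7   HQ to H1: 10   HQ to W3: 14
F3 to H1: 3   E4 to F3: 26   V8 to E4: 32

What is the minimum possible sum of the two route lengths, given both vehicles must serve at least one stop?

There are 2^4 − 1 = 15 ways to divide the 5 stops into two non-empty groups. For each, the best each vehicle can do is its own shortest tour through its group:
  {V8} + {E4, W3, F3, H1}: 52 + 58 = 110
  {E4} + {V8, W3, F3, H1}: 38 + 67 = 105
  {V8, E4} + {W3, F3, H1}: 77 + 48 = 125
  {W3} + {V8, E4, F3, H1}: 28 + 77 = 105
  {V8, W3} + {E4, F3, H1}: 67 + 58 = 125
  {E4, W3} + {V8, F3, H1}: 38 + 52 = 90
  … (15 splits in total)
Best: vehicle 1 HQ → E4 → W3 → HQ = 38; vehicle 2 HQ → V8 → H1 → F3 → HQ = 52; combined 90.

Minimum combined distance: 90 blocks.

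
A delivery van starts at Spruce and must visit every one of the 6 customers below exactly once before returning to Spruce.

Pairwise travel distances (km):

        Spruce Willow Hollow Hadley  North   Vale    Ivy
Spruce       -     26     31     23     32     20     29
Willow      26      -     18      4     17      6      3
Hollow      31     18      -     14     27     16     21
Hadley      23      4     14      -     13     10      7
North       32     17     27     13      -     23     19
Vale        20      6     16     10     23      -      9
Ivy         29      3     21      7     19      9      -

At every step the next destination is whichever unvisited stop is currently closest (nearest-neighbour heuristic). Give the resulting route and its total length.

At Spruce the remaining stops are Vale 20, Hadley 23, Willow 26, Ivy 29, Hollow 31, North 32; go to Vale.
At Vale the remaining stops are Willow 6, Ivy 9, Hadley 10, Hollow 16, North 23; go to Willow.
At Willow the remaining stops are Ivy 3, Hadley 4, North 17, Hollow 18; go to Ivy.
At Ivy the remaining stops are Hadley 7, North 19, Hollow 21; go to Hadley.
At Hadley the remaining stops are North 13, Hollow 14; go to North.
At North the remaining stops are Hollow 27; go to Hollow.
Return Hollow→Spruce: 31.
Total = 20 + 6 + 3 + 7 + 13 + 27 + 31 = 107.

Nearest-neighbour total = 107 km; route Spruce → Vale → Willow → Ivy → Hadley → North → Hollow → Spruce.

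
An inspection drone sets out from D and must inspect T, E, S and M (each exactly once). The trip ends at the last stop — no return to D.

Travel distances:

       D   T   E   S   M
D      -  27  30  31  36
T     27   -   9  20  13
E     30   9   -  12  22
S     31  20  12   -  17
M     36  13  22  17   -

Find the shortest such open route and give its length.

Shortest open route: 65.

There are 4! = 24 possible orderings.
D - T - E - S - M: 27+9+12+17 = 65
D - T - E - M - S: 27+9+22+17 = 75
D - T - S - E - M: 27+20+12+22 = 81
D - T - S - M - E: 27+20+17+22 = 86
D - T - M - E - S: 27+13+22+12 = 74
D - T - M - S - E: 27+13+17+12 = 69
D - E - T - S - M: 30+9+20+17 = 76
D - E - T - M - S: 30+9+13+17 = 69
D - E - S - T - M: 30+12+20+13 = 75
D - E - S - M - T: 30+12+17+13 = 72
D - E - M - T - S: 30+22+13+20 = 85
D - E - M - S - T: 30+22+17+20 = 89
D - S - T - E - M: 31+20+9+22 = 82
D - S - T - M - E: 31+20+13+22 = 86
… (10 more)
The minimum is 65.
One shortest path: D → T → E → S → M.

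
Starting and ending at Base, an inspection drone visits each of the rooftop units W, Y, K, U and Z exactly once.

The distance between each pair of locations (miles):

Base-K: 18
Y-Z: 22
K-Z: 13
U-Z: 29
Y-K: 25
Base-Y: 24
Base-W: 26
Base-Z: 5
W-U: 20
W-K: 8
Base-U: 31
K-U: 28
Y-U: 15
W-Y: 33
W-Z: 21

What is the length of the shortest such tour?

With 5 stops there are 5!/2 = 60 distinct round trips (a route and its reverse cost the same).
Base→W→Y→K→U→Z→Base: 26+33+25+28+29+5 = 146
Base→W→Y→K→Z→U→Base: 26+33+25+13+29+31 = 157
Base→W→Y→U→K→Z→Base: 26+33+15+28+13+5 = 120
Base→W→Y→U→Z→K→Base: 26+33+15+29+13+18 = 134
Base→W→Y→Z→K→U→Base: 26+33+22+13+28+31 = 153
Base→W→Y→Z→U→K→Base: 26+33+22+29+28+18 = 156
Base→W→K→Y→U→Z→Base: 26+8+25+15+29+5 = 108
Base→W→K→Y→Z→U→Base: 26+8+25+22+29+31 = 141
Base→W→K→U→Y→Z→Base: 26+8+28+15+22+5 = 104
Base→W→K→U→Z→Y→Base: 26+8+28+29+22+24 = 137
Base→W→K→Z→Y→U→Base: 26+8+13+22+15+31 = 115
Base→W→K→Z→U→Y→Base: 26+8+13+29+15+24 = 115
Base→W→U→Y→K→Z→Base: 26+20+15+25+13+5 = 104
Base→W→U→Y→Z→K→Base: 26+20+15+22+13+18 = 114
… (46 more)
Base→Y→U→W→K→Z→Base: 24+15+20+8+13+5 = 85  ← best
The minimum is 85.
One optimal route: Base → Y → U → W → K → Z → Base (or its reverse).

Minimum total distance: 85 miles.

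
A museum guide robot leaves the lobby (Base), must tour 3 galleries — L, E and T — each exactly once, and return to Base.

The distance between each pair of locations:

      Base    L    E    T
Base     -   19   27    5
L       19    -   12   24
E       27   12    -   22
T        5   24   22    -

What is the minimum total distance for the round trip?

Base → L → E → T → Base: 19+12+22+5 = 58
Base → L → T → E → Base: 19+24+22+27 = 92
Base → E → L → T → Base: 27+12+24+5 = 68
The minimum is 58.
One optimal route: Base → L → E → T → Base (or its reverse).

Minimum total distance: 58.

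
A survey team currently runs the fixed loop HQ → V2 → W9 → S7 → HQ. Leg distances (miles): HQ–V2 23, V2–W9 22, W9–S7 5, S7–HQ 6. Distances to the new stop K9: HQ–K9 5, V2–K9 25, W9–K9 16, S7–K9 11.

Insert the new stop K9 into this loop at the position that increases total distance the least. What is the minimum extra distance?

Minimum extra distance: 7 miles, inserting K9 between HQ and V2.

Insertion cost between consecutive stops i–j is d(i,K9) + d(K9,j) − d(i,j):
  between HQ and V2: 5 + 25 − 23 = 7
  between V2 and W9: 25 + 16 − 22 = 19
  between W9 and S7: 16 + 11 − 5 = 22
  between S7 and HQ: 11 + 5 − 6 = 10
Cheapest insertion is between HQ and V2, adding 7.
New total = 56 + 7 = 63.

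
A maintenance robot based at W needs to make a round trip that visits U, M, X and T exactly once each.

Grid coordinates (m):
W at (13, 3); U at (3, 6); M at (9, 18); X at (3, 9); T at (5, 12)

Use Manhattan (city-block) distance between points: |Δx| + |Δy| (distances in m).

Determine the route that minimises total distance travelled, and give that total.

There are 12 distinct closed tours to check (reversals are equivalent).
W - U - M - X - T - W: 13+18+15+5+17 = 68
W - U - M - T - X - W: 13+18+10+5+16 = 62
W - U - X - M - T - W: 13+3+15+10+17 = 58
W - U - X - T - M - W: 13+3+5+10+19 = 50
W - U - T - M - X - W: 13+8+10+15+16 = 62
W - U - T - X - M - W: 13+8+5+15+19 = 60
W - M - U - X - T - W: 19+18+3+5+17 = 62
W - M - U - T - X - W: 19+18+8+5+16 = 66
W - M - X - U - T - W: 19+15+3+8+17 = 62
W - M - T - U - X - W: 19+10+8+3+16 = 56
W - X - U - M - T - W: 16+3+18+10+17 = 64
W - X - M - U - T - W: 16+15+18+8+17 = 74
The minimum is 50.
One optimal route: W → U → X → T → M → W (or its reverse).

Shortest round trip = 50 m.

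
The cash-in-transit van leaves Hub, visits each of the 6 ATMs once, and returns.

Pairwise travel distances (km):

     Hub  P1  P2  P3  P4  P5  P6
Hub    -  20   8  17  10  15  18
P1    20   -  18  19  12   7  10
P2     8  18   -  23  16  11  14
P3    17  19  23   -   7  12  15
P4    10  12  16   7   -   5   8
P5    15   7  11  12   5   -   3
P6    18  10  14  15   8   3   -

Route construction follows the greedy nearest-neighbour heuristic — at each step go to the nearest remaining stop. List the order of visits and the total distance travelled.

At Hub the remaining stops are P2 8, P4 10, P5 15, P3 17, P6 18, P1 20; go to P2.
At P2 the remaining stops are P5 11, P6 14, P4 16, P1 18, P3 23; go to P5.
At P5 the remaining stops are P6 3, P4 5, P1 7, P3 12; go to P6.
At P6 the remaining stops are P4 8, P1 10, P3 15; go to P4.
At P4 the remaining stops are P3 7, P1 12; go to P3.
At P3 the remaining stops are P1 19; go to P1.
Return P1→Hub: 20.
Total = 8 + 11 + 3 + 8 + 7 + 19 + 20 = 76.

Nearest-neighbour total = 76 km; route Hub → P2 → P5 → P6 → P4 → P3 → P1 → Hub.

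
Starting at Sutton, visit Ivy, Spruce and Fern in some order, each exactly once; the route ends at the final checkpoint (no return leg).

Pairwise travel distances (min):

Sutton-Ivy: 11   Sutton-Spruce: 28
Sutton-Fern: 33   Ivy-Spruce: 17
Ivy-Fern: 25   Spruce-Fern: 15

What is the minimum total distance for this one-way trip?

Minimum one-way distance = 43 min.

There are 3! = 6 possible orderings.
Sutton - Ivy - Spruce - Fern: 11+17+15 = 43
Sutton - Ivy - Fern - Spruce: 11+25+15 = 51
Sutton - Spruce - Ivy - Fern: 28+17+25 = 70
Sutton - Spruce - Fern - Ivy: 28+15+25 = 68
Sutton - Fern - Ivy - Spruce: 33+25+17 = 75
Sutton - Fern - Spruce - Ivy: 33+15+17 = 65
The minimum is 43.
One shortest path: Sutton → Ivy → Spruce → Fern.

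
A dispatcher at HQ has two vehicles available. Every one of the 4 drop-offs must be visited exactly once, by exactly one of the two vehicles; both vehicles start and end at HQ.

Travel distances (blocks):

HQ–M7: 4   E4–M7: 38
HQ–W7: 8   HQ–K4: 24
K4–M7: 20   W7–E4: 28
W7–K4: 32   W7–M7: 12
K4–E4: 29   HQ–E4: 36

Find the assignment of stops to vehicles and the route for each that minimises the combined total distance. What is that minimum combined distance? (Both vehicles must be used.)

Minimum combined distance: 97 blocks.

Try each way of splitting the stops between the two vehicles (each non-empty) and, for each split, find the best tour for each vehicle:
  {W7} + {K4, E4, M7}: 16 + 89 = 105
  {K4} + {W7, E4, M7}: 48 + 78 = 126
  {W7, K4} + {E4, M7}: 64 + 78 = 142
  {E4} + {W7, K4, M7}: 72 + 64 = 136
  {W7, E4} + {K4, M7}: 72 + 48 = 120
  {K4, E4} + {W7, M7}: 89 + 24 = 113
  … (7 splits in total)
  {W7, K4, E4} + {M7}: 89 + 8 = 97  ← best
Best: vehicle 1 HQ → W7 → E4 → K4 → HQ = 89; vehicle 2 HQ → M7 → HQ = 8; combined 97.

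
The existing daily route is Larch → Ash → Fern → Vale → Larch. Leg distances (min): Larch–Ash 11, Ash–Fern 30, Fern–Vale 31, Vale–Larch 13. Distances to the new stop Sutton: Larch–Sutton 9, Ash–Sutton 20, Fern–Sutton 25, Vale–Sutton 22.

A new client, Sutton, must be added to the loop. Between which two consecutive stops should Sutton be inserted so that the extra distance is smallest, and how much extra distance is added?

Minimum extra distance: 15 min, inserting Sutton between Ash and Fern.

Insertion cost between consecutive stops i–j is d(i,Sutton) + d(Sutton,j) − d(i,j):
  between Larch and Ash: 9 + 20 − 11 = 18
  between Ash and Fern: 20 + 25 − 30 = 15
  between Fern and Vale: 25 + 22 − 31 = 16
  between Vale and Larch: 22 + 9 − 13 = 18
Cheapest insertion is between Ash and Fern, adding 15.
New total = 85 + 15 = 100.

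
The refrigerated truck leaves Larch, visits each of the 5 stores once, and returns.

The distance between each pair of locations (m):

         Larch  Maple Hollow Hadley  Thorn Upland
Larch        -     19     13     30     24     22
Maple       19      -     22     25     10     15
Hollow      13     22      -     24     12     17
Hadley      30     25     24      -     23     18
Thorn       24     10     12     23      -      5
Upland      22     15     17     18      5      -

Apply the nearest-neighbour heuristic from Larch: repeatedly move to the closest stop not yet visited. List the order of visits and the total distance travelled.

From Larch: distances to unvisited — Hollow=13, Maple=19, Upland=22, Thorn=24, Hadley=30. Nearest is Hollow (13).
From Hollow: distances to unvisited — Thorn=12, Upland=17, Maple=22, Hadley=24. Nearest is Thorn (12).
From Thorn: distances to unvisited — Upland=5, Maple=10, Hadley=23. Nearest is Upland (5).
From Upland: distances to unvisited — Maple=15, Hadley=18. Nearest is Maple (15).
From Maple: distances to unvisited — Hadley=25. Nearest is Hadley (25).
Return Hadley→Larch: 30.
Total = 13 + 12 + 5 + 15 + 25 + 30 = 100.

100 m along Larch → Hollow → Thorn → Upland → Maple → Hadley → Larch.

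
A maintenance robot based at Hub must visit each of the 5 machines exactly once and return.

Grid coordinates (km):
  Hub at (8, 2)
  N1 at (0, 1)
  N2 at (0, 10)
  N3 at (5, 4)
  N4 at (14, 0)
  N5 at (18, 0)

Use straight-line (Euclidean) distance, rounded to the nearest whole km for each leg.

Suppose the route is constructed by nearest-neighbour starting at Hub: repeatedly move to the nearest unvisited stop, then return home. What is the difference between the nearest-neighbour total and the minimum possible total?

From Hub: N3=4, N4=6, N1=8, N5=10, N2=11 → choose N3 (4).
From N3: N1=6, N2=8, N4=10, N5=14 → choose N1 (6).
From N1: N2=9, N4=14, N5=18 → choose N2 (9).
From N2: N4=17, N5=21 → choose N4 (17).
From N4: N5=4 → choose N5 (4).
NN route Hub → N3 → N1 → N2 → N4 → N5 → Hub costs 50.
Optimal: Hub → N1 → N2 → N3 → N4 → N5 → Hub costs 49 (by enumerating all 60 distinct tours).
Excess = 50 − 49 = 1.

Excess over optimum: 1 km.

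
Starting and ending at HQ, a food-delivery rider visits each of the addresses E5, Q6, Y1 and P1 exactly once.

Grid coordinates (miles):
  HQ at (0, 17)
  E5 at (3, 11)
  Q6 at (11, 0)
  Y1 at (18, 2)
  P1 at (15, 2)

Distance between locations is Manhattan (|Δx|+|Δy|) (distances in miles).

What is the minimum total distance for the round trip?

Minimum total distance: 70 miles.

There are 12 distinct closed tours to check (reversals are equivalent).
HQ→E5→Q6→Y1→P1→HQ: 9+19+9+3+30 = 70
HQ→E5→Q6→P1→Y1→HQ: 9+19+6+3+33 = 70
HQ→E5→Y1→Q6→P1→HQ: 9+24+9+6+30 = 78
HQ→E5→Y1→P1→Q6→HQ: 9+24+3+6+28 = 70
HQ→E5→P1→Q6→Y1→HQ: 9+21+6+9+33 = 78
HQ→E5→P1→Y1→Q6→HQ: 9+21+3+9+28 = 70
HQ→Q6→E5→Y1→P1→HQ: 28+19+24+3+30 = 104
HQ→Q6→E5→P1→Y1→HQ: 28+19+21+3+33 = 104
HQ→Q6→Y1→E5→P1→HQ: 28+9+24+21+30 = 112
HQ→Q6→P1→E5→Y1→HQ: 28+6+21+24+33 = 112
HQ→Y1→E5→Q6→P1→HQ: 33+24+19+6+30 = 112
HQ→Y1→Q6→E5→P1→HQ: 33+9+19+21+30 = 112
The minimum is 70.
One optimal route: HQ → E5 → Q6 → Y1 → P1 → HQ (or its reverse).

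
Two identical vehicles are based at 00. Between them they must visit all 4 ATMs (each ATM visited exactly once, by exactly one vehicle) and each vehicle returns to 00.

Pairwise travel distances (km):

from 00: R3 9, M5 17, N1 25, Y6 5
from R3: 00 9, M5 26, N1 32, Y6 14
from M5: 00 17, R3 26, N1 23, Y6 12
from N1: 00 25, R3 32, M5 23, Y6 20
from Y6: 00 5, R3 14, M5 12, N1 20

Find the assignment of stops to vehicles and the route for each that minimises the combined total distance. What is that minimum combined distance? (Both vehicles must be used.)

There are 2^3 − 1 = 7 ways to divide the 4 stops into two non-empty groups. For each, the best each vehicle can do is its own shortest tour through its group:
  {R3} + {M5, N1, Y6}: 18 + 65 = 83
  {M5} + {R3, N1, Y6}: 34 + 66 = 100
  {R3, M5} + {N1, Y6}: 52 + 50 = 102
  {N1} + {R3, M5, Y6}: 50 + 52 = 102
  {R3, N1} + {M5, Y6}: 66 + 34 = 100
  {M5, N1} + {R3, Y6}: 65 + 28 = 93
  … (7 splits in total)
Best: vehicle 1 00 → R3 → 00 = 18; vehicle 2 00 → M5 → N1 → Y6 → 00 = 65; combined 83.

Minimum combined distance: 83 km.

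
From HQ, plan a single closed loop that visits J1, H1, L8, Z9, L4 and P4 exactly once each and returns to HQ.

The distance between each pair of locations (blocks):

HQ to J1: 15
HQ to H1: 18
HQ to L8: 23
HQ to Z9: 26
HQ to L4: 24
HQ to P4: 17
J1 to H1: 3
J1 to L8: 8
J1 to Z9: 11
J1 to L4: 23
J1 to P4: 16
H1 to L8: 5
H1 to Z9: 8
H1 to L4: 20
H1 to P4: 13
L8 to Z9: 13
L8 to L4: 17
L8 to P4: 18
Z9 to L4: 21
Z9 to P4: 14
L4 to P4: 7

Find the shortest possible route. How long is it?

With 6 stops there are 6!/2 = 360 distinct round trips (a route and its reverse cost the same).
HQ → J1 → H1 → L8 → Z9 → L4 → P4 → HQ: 15+3+5+13+21+7+17 = 81
HQ → J1 → H1 → L8 → Z9 → P4 → L4 → HQ: 15+3+5+13+14+7+24 = 81
HQ → J1 → H1 → L8 → L4 → Z9 → P4 → HQ: 15+3+5+17+21+14+17 = 92
HQ → J1 → H1 → L8 → L4 → P4 → Z9 → HQ: 15+3+5+17+7+14+26 = 87
HQ → J1 → H1 → L8 → P4 → Z9 → L4 → HQ: 15+3+5+18+14+21+24 = 100
HQ → J1 → H1 → L8 → P4 → L4 → Z9 → HQ: 15+3+5+18+7+21+26 = 95
HQ → J1 → H1 → Z9 → L8 → L4 → P4 → HQ: 15+3+8+13+17+7+17 = 80
HQ → J1 → H1 → Z9 → L8 → P4 → L4 → HQ: 15+3+8+13+18+7+24 = 88
… (352 more)
The minimum is 80.
One optimal route: HQ → J1 → H1 → Z9 → L8 → L4 → P4 → HQ (or its reverse).

80 blocks — the shortest possible round trip.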